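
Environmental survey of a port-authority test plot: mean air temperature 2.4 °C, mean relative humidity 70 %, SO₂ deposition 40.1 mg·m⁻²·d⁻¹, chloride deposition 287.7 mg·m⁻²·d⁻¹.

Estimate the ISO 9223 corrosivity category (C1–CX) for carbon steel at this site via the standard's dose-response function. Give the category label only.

carbon steel: temperature factor f = +0.150·(-7.6) = -1.1400
  SO₂ term: 1.77·40.1^0.52·exp(0.02·70-1.1400) = 15.65
  Cl⁻ term: 0.102·287.7^0.62·exp(0.033·70+0.04·2.4) = 37.85
  r_corr = 15.65 + 37.85 = 53.5 μm/a
53.5 μm/a falls in (50, 80] for carbon steel → category C4

C4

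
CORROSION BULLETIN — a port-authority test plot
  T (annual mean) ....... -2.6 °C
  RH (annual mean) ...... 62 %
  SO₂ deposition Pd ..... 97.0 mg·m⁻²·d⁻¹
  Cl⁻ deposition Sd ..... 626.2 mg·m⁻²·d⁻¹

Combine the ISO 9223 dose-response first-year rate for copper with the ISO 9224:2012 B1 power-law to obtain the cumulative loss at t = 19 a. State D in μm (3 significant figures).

copper: T≤10 °C ⇒ hinge +0.126·(-2.6−10) = -1.5876
  Pd branch = 0.0053·Pd^0.26·e^(0.059·RH+f) = 0.138 μm/a
  Cl⁻ term: 0.01025·626.2^0.27·exp(0.036·62+0.049·-2.6) = 0.4785
  sum: 0.138 + 0.4785 → r_corr = 0.6165 μm/a
ISO 9224: D(t) = r_corr · t^b with b = 0.667 (copper, B1)
  D(19) = 0.6165 × 19^0.667 = 0.6165 × 7.127 = 4.394 μm

D(19) = 4.39 μm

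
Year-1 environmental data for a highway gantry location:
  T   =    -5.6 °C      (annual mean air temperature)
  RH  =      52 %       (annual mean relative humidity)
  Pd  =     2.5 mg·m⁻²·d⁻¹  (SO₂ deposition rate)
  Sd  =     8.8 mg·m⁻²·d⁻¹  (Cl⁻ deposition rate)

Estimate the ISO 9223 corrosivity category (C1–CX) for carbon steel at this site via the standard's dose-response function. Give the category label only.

C2

carbon steel: f(T) = +0.150·(T−10) [T≤10 °C] = -2.3400
  SO₂ term: 1.77·2.5^0.52·exp(0.02·52-2.3400) = 0.7768
  Sd branch = 0.102·Sd^0.62·e^(0.033·RH+0.04·T) = 1.746 μm/a
  r_corr = 0.7768 + 1.746 = 2.523 μm/a
2.52 μm/a falls in (1.3, 25] for carbon steel → category C2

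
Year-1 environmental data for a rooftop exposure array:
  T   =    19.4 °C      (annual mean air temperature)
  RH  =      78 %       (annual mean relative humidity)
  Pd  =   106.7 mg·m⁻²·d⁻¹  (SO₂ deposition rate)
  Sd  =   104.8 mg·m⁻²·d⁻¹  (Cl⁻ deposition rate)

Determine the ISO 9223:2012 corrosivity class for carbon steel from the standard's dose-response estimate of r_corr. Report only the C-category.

C5

carbon steel: f(T) = -0.054·(T−10) [T>10 °C] = -0.5076
  SO₂ term: 1.77·106.7^0.52·exp(0.02·78-0.5076) = 57.5
  Sd branch = 0.102·Sd^0.62·e^(0.033·RH+0.04·T) = 52.01 μm/a
  r_corr = 57.5 + 52.01 = 109.5 μm/a
ISO 9223 Table 2 (carbon steel): 80 < 110 ≤ 200 μm/a ⇒ C5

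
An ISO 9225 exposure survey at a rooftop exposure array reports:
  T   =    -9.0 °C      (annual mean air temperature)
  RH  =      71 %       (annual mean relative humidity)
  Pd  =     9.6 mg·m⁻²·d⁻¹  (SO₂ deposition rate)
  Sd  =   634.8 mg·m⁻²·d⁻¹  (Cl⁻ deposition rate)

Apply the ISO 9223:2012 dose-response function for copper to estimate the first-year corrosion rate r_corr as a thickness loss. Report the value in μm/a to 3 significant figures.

copper: f(T) = +0.126·(T−10) [T≤10 °C] = -2.3940
  SO₂ term: 0.0053·9.6^0.26·exp(0.059·71-2.3940) = 0.05744
  Cl⁻ term: 0.01025·634.8^0.27·exp(0.036·71+0.049·-9.0) = 0.4853
  sum: 0.05744 + 0.4853 → r_corr = 0.5427 μm/a

r_corr = 0.543 μm/a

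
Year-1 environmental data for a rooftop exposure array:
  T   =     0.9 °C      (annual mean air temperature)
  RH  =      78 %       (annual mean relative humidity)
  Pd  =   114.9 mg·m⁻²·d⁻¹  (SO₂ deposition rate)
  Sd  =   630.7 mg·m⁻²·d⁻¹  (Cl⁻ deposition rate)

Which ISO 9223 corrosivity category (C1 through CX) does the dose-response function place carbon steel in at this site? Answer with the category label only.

carbon steel: temperature factor f = +0.150·(-9.1) = -1.3650
  Pd branch = 1.77·Pd^0.52·e^(0.02·RH+f) = 25.35 μm/a
  Cl⁻ term: 0.102·630.7^0.62·exp(0.033·78+0.04·0.9) = 75.51
  r_corr = 25.35 + 75.51 = 100.9 μm/a
Category bounds: 80…200 μm/a bracket r_corr ⇒ C5

C5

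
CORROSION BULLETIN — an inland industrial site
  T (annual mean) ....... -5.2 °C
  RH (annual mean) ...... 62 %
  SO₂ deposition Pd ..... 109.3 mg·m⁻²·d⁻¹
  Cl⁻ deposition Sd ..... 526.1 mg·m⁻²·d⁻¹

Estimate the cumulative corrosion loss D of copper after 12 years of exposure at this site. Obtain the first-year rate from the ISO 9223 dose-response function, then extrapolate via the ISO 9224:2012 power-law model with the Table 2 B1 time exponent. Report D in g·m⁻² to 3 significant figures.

copper: f(T) = +0.126·(T−10) [T≤10 °C] = -1.9152
  sulphur-dioxide contribution → 0.1026 μm/a
  chloride contribution → 0.4019 μm/a
  ⇒ r_corr(copper) = 0.5045 μm/a
Power-law: D(12) = r_corr · 12^0.667
  D(12) = 0.5045 × 12^0.667 = 0.5045 × 5.246 = 2.647 μm
  Mass loss = 2.647 μm × 8.96 g/cm³ = 23.71 g·m⁻²

D(12) = 23.7 g·m⁻²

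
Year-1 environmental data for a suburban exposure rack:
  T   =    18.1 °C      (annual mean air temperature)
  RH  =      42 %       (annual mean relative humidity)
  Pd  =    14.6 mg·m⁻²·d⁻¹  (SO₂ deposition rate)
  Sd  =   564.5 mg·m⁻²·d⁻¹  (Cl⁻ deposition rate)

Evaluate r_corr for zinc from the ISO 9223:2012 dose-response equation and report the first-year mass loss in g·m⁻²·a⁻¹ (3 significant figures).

zinc: T>10 °C ⇒ hinge -0.071·(18.1−10) = -0.5751
  SO₂ term: 0.0129·14.6^0.44·exp(0.046·42-0.5751) = 0.163
  Sd branch = 0.0175·Sd^0.57·e^(0.008·RH+0.085·T) = 4.223 μm/a
  sum: 0.163 + 4.223 → r_corr = 4.386 μm/a
Convert to mass loss: 4.386 μm/a × 7.14 g/cm³ = 31.31 g·m⁻²·a⁻¹

r_corr = 31.3 g·m⁻²·a⁻¹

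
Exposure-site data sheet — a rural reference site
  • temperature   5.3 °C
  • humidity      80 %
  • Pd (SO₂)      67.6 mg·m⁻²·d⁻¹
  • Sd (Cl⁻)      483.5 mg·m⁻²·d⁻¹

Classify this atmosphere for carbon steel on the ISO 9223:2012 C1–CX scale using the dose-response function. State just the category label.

carbon steel: T≤10 °C ⇒ hinge +0.150·(5.3−10) = -0.7050
  sulphur-dioxide contribution → 38.75 μm/a
  chloride contribution → 81.57 μm/a
  ⇒ r_corr(carbon steel) = 120.3 μm/a
ISO 9223 Table 2 (carbon steel): 80 < 120 ≤ 200 μm/a ⇒ C5

C5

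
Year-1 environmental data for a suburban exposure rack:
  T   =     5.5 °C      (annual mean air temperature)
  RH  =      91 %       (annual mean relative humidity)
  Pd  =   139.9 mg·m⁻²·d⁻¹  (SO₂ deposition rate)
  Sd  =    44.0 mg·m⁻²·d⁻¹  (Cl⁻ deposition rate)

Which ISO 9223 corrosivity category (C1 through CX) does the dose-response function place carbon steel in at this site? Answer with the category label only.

carbon steel: temperature factor f = +0.150·(-4.5) = -0.6750
  SO₂ term: 1.77·139.9^0.52·exp(0.02·91-0.6750) = 72.62
  Sd branch = 0.102·Sd^0.62·e^(0.033·RH+0.04·T) = 26.75 μm/a
  r_corr = 72.62 + 26.75 = 99.37 μm/a
ISO 9223 Table 2 (carbon steel): 80 < 99.4 ≤ 200 μm/a ⇒ C5

C5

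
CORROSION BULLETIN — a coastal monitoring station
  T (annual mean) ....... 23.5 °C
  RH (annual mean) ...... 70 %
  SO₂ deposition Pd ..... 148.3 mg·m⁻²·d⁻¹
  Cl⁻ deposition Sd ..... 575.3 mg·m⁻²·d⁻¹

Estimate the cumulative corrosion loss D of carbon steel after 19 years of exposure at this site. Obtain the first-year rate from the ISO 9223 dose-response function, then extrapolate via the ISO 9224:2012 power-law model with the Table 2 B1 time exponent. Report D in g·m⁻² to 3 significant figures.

carbon steel: temperature factor f = -0.054·(13.5) = -0.7290
  SO₂ term: 1.77·148.3^0.52·exp(0.02·70-0.7290) = 46.6
  Cl⁻ term: 0.102·575.3^0.62·exp(0.033·70+0.04·23.5) = 135.3
  r_corr = 46.6 + 135.3 = 181.9 μm/a
Long-term exponent b (ISO 9224 Table 2, B1) = 0.523
  D(19) = 181.9 × 19^0.523 = 181.9 × 4.664 = 848.3 μm
  Mass loss = 848.3 μm × 7.85 g/cm³ = 6659 g·m⁻²

D(19) = 6.66e+03 g·m⁻²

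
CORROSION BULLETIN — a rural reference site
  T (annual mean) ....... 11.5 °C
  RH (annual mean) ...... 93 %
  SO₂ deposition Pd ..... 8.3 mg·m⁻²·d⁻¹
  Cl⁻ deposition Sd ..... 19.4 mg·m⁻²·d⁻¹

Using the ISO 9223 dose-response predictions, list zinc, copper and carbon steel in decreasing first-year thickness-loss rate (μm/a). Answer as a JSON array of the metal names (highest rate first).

["carbon steel", "copper", "zinc"]

zinc: temperature factor f = -0.071·(1.5) = -0.1065
  SO₂ term: 0.0129·8.3^0.44·exp(0.046·93-0.1065) = 2.122
  Sd branch = 0.0175·Sd^0.57·e^(0.008·RH+0.085·T) = 0.5305 μm/a
  r_corr = 2.122 + 0.5305 = 2.652 μm/a
copper: f(T) = -0.080·(T−10) [T>10 °C] = -0.1200
  Pd branch = 0.0053·Pd^0.26·e^(0.059·RH+f) = 1.968 μm/a
  Cl⁻ term: 0.01025·19.4^0.27·exp(0.036·93+0.049·11.5) = 1.141
  sum: 1.968 + 1.141 → r_corr = 3.109 μm/a
carbon steel: temperature factor f = -0.054·(1.5) = -0.0810
  SO₂ term: 1.77·8.3^0.52·exp(0.02·93-0.0810) = 31.51
  Cl⁻ term: 0.102·19.4^0.62·exp(0.033·93+0.04·11.5) = 21.86
  r_corr = 31.51 + 21.86 = 53.37 μm/a
Ordering by μm/a: carbon steel (53.4) > copper (3.11) > zinc (2.65)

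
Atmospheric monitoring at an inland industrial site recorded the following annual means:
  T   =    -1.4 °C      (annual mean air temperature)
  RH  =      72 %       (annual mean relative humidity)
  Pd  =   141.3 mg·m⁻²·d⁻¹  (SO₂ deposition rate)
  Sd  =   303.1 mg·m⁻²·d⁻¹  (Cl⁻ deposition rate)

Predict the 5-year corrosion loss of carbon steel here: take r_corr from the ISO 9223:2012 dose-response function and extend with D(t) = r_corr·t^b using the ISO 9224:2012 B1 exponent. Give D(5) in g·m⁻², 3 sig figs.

carbon steel: T≤10 °C ⇒ hinge +0.150·(-1.4−10) = -1.7100
  Pd branch = 1.77·Pd^0.52·e^(0.02·RH+f) = 17.73 μm/a
  Cl⁻ term: 0.102·303.1^0.62·exp(0.033·72+0.04·-1.4) = 35.87
  sum: 17.73 + 35.87 → r_corr = 53.6 μm/a
ISO 9224: D(t) = r_corr · t^b with b = 0.523 (carbon steel, B1)
  D(5) = 53.6 × 5^0.523 = 53.6 × 2.32 = 124.4 μm
  Mass loss = 124.4 μm × 7.85 g/cm³ = 976.4 g·m⁻²

D(5) = 976 g·m⁻²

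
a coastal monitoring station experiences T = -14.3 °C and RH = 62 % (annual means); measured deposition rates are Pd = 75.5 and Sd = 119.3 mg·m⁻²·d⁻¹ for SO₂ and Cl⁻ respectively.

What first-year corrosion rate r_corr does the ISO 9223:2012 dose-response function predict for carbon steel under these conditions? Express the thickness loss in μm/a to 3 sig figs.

r_corr = 10.1 μm/a

carbon steel: T≤10 °C ⇒ hinge +0.150·(-14.3−10) = -3.6450
  Pd branch = 1.77·Pd^0.52·e^(0.02·RH+f) = 1.514 μm/a
  Sd branch = 0.102·Sd^0.62·e^(0.033·RH+0.04·T) = 8.635 μm/a
  sum: 1.514 + 8.635 → r_corr = 10.15 μm/a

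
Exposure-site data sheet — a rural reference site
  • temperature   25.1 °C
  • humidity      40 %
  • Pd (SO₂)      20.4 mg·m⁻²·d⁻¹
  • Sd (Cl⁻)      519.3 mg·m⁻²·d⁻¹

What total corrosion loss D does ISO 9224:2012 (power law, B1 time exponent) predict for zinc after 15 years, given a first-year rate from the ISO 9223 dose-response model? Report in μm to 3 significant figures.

zinc: T>10 °C ⇒ hinge -0.071·(25.1−10) = -1.0721
  SO₂ term: 0.0129·20.4^0.44·exp(0.046·40-1.0721) = 0.1048
  Sd branch = 0.0175·Sd^0.57·e^(0.008·RH+0.085·T) = 7.184 μm/a
  sum: 0.1048 + 7.184 → r_corr = 7.289 μm/a
ISO 9224: D(t) = r_corr · t^b with b = 0.813 (zinc, B1)
  D(15) = 7.289 × 15^0.813 = 7.289 × 9.04 = 65.89 μm

D(15) = 65.9 μm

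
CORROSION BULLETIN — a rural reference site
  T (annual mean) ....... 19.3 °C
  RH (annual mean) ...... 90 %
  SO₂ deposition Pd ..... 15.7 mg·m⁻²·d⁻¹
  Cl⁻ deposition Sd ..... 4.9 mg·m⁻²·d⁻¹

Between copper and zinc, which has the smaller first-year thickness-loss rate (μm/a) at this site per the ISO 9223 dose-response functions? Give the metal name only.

zinc

copper: T>10 °C ⇒ hinge -0.080·(19.3−10) = -0.7440
  Pd branch = 0.0053·Pd^0.26·e^(0.059·RH+f) = 1.043 μm/a
  Sd branch = 0.01025·Sd^0.27·e^(0.036·RH+0.049·T) = 1.035 μm/a
  sum: 1.043 + 1.035 → r_corr = 2.078 μm/a
zinc: f(T) = -0.071·(T−10) [T>10 °C] = -0.6603
  SO₂ term: 0.0129·15.7^0.44·exp(0.046·90-0.6603) = 1.406
  Cl⁻ term: 0.0175·4.9^0.57·exp(0.008·90+0.085·19.3) = 0.4588
  r_corr = 1.406 + 0.4588 = 1.865 μm/a
Ordering by μm/a: copper (2.08) > zinc (1.86)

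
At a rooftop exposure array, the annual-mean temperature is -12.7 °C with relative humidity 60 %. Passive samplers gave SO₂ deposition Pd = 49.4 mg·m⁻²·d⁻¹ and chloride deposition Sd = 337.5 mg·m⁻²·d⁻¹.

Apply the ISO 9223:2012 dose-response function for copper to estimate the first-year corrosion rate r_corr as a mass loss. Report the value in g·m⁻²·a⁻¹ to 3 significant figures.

r_corr = 2.32 g·m⁻²·a⁻¹

copper: T≤10 °C ⇒ hinge +0.126·(-12.7−10) = -2.8602
  SO₂ term: 0.0053·49.4^0.26·exp(0.059·60-2.8602) = 0.02883
  Sd branch = 0.01025·Sd^0.27·e^(0.036·RH+0.049·T) = 0.2297 μm/a
  r_corr = 0.02883 + 0.2297 = 0.2585 μm/a
Convert to mass loss: 0.2585 μm/a × 8.96 g/cm³ = 2.317 g·m⁻²·a⁻¹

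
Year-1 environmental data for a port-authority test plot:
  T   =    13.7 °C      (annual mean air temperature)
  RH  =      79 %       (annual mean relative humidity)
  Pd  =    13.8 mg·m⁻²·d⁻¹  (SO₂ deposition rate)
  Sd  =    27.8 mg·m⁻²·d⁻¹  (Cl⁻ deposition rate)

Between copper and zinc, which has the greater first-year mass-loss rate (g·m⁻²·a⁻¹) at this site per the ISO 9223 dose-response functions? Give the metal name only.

copper

copper: T>10 °C ⇒ hinge -0.080·(13.7−10) = -0.2960
  sulphur-dioxide contribution → 0.8248 μm/a
  chloride contribution → 0.8458 μm/a
  total first-year rate 1.671 μm/a
  mass loss = 1.671 μm/a × 8.96 g/cm³ = 14.97 g·m⁻²·a⁻¹
zinc: f(T) = -0.071·(T−10) [T>10 °C] = -0.2627
  sulphur-dioxide contribution → 1.192 μm/a
  chloride contribution → 0.702 μm/a
  ⇒ r_corr(zinc) = 1.894 μm/a
  mass loss = 1.894 μm/a × 7.14 g/cm³ = 13.52 g·m⁻²·a⁻¹
Ordering by g·m⁻²·a⁻¹: copper (15) > zinc (13.5)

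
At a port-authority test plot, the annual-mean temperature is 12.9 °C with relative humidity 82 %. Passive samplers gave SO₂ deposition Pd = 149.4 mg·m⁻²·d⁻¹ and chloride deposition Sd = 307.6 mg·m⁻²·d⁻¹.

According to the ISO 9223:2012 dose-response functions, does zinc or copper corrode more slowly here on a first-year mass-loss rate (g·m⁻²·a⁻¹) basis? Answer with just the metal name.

copper

zinc: f(T) = -0.071·(T−10) [T>10 °C] = -0.2059
  Pd branch = 0.0129·Pd^0.44·e^(0.046·RH+f) = 4.131 μm/a
  Cl⁻ term: 0.0175·307.6^0.57·exp(0.008·82+0.085·12.9) = 2.644
  r_corr = 4.131 + 2.644 = 6.775 μm/a
  mass loss = 6.775 μm/a × 7.14 g/cm³ = 48.37 g·m⁻²·a⁻¹
copper: temperature factor f = -0.080·(2.9) = -0.2320
  SO₂ term: 0.0053·149.4^0.26·exp(0.059·82-0.2320) = 1.95
  Sd branch = 0.01025·Sd^0.27·e^(0.036·RH+0.049·T) = 1.734 μm/a
  sum: 1.95 + 1.734 → r_corr = 3.684 μm/a
  mass loss = 3.684 μm/a × 8.96 g/cm³ = 33.01 g·m⁻²·a⁻¹
Ordering by g·m⁻²·a⁻¹: zinc (48.4) > copper (33)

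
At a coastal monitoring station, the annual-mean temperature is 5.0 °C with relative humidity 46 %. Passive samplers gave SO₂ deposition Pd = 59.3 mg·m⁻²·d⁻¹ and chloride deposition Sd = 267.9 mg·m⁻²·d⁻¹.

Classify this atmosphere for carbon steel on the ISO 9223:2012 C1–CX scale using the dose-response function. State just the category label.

C3

carbon steel: T≤10 °C ⇒ hinge +0.150·(5.0−10) = -0.7500
  Pd branch = 1.77·Pd^0.52·e^(0.02·RH+f) = 17.53 μm/a
  Sd branch = 0.102·Sd^0.62·e^(0.033·RH+0.04·T) = 18.2 μm/a
  sum: 17.53 + 18.2 → r_corr = 35.73 μm/a
ISO 9223 Table 2 (carbon steel): 25 < 35.7 ≤ 50 μm/a ⇒ C3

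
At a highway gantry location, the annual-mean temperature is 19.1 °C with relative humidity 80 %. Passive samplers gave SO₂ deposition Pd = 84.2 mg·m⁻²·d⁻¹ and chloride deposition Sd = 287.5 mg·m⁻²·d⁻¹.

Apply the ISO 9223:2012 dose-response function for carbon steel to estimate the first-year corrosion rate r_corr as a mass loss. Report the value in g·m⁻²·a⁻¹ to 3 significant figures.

carbon steel: T>10 °C ⇒ hinge -0.054·(19.1−10) = -0.4914
  sulphur-dioxide contribution → 53.78 μm/a
  chloride contribution → 102.6 μm/a
  ⇒ r_corr(carbon steel) = 156.4 μm/a
Convert to mass loss: 156.4 μm/a × 7.85 g/cm³ = 1228 g·m⁻²·a⁻¹

r_corr = 1.23e+03 g·m⁻²·a⁻¹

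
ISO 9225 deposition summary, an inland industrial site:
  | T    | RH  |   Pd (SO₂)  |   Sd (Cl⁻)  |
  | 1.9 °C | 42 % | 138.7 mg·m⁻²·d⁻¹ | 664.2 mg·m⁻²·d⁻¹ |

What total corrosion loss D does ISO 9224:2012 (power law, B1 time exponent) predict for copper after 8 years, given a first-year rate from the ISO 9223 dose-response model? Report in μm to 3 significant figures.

copper: f(T) = +0.126·(T−10) [T≤10 °C] = -1.0206
  SO₂ term: 0.0053·138.7^0.26·exp(0.059·42-1.0206) = 0.08206
  Sd branch = 0.01025·Sd^0.27·e^(0.036·RH+0.049·T) = 0.295 μm/a
  sum: 0.08206 + 0.295 → r_corr = 0.3771 μm/a
Power-law: D(8) = r_corr · 8^0.667
  D(8) = 0.3771 × 8^0.667 = 0.3771 × 4.003 = 1.509 μm

D(8) = 1.51 μm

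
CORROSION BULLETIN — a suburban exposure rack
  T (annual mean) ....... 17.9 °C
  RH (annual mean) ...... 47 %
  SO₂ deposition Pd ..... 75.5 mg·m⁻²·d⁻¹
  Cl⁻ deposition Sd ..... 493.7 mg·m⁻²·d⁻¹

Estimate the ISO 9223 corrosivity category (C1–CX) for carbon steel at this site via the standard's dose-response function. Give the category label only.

carbon steel: f(T) = -0.054·(T−10) [T>10 °C] = -0.4266
  SO₂ term: 1.77·75.5^0.52·exp(0.02·47-0.4266) = 28.02
  Cl⁻ term: 0.102·493.7^0.62·exp(0.033·47+0.04·17.9) = 46.04
  r_corr = 28.02 + 46.04 = 74.06 μm/a
ISO 9223 Table 2 (carbon steel): 50 < 74.1 ≤ 80 μm/a ⇒ C4

C4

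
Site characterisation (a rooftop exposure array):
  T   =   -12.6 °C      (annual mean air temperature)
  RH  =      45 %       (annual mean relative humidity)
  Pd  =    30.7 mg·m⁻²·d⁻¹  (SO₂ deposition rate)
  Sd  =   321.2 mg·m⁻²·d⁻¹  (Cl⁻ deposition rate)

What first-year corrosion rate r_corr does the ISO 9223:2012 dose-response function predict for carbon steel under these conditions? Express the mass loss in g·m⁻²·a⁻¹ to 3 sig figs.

carbon steel: T≤10 °C ⇒ hinge +0.150·(-12.6−10) = -3.3900
  sulphur-dioxide contribution → 0.8707 μm/a
  chloride contribution → 9.746 μm/a
  total first-year rate 10.62 μm/a
Convert to mass loss: 10.62 μm/a × 7.85 g/cm³ = 83.34 g·m⁻²·a⁻¹

r_corr = 83.3 g·m⁻²·a⁻¹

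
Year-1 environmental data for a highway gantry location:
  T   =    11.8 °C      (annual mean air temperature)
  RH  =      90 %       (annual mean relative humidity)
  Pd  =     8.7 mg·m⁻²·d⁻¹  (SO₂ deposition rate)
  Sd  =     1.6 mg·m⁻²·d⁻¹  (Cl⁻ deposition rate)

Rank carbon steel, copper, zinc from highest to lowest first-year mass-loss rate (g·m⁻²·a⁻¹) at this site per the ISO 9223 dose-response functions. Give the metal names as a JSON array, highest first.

["carbon steel", "copper", "zinc"]

carbon steel: T>10 °C ⇒ hinge -0.054·(11.8−10) = -0.0972
  Pd branch = 1.77·Pd^0.52·e^(0.02·RH+f) = 29.93 μm/a
  Sd branch = 0.102·Sd^0.62·e^(0.033·RH+0.04·T) = 4.266 μm/a
  r_corr = 29.93 + 4.266 = 34.19 μm/a
  mass loss = 34.19 μm/a × 7.85 g/cm³ = 268.4 g·m⁻²·a⁻¹
copper: T>10 °C ⇒ hinge -0.080·(11.8−10) = -0.1440
  SO₂ term: 0.0053·8.7^0.26·exp(0.059·90-0.1440) = 1.63
  Sd branch = 0.01025·Sd^0.27·e^(0.036·RH+0.049·T) = 0.5297 μm/a
  sum: 1.63 + 0.5297 → r_corr = 2.159 μm/a
  mass loss = 2.159 μm/a × 8.96 g/cm³ = 19.35 g·m⁻²·a⁻¹
zinc: f(T) = -0.071·(T−10) [T>10 °C] = -0.1278
  Pd branch = 0.0129·Pd^0.44·e^(0.046·RH+f) = 1.847 μm/a
  Sd branch = 0.0175·Sd^0.57·e^(0.008·RH+0.085·T) = 0.1281 μm/a
  sum: 1.847 + 0.1281 → r_corr = 1.975 μm/a
  mass loss = 1.975 μm/a × 7.14 g/cm³ = 14.1 g·m⁻²·a⁻¹
Ordering by g·m⁻²·a⁻¹: carbon steel (268) > copper (19.3) > zinc (14.1)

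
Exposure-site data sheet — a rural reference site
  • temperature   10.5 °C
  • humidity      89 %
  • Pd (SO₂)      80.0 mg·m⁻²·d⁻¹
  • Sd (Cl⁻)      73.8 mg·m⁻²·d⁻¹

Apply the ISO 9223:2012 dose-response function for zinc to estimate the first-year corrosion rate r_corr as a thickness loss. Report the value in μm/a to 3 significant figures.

zinc: temperature factor f = -0.071·(0.5) = -0.0355
  Pd branch = 0.0129·Pd^0.44·e^(0.046·RH+f) = 5.135 μm/a
  Sd branch = 0.0175·Sd^0.57·e^(0.008·RH+0.085·T) = 1.011 μm/a
  sum: 5.135 + 1.011 → r_corr = 6.146 μm/a

r_corr = 6.15 μm/a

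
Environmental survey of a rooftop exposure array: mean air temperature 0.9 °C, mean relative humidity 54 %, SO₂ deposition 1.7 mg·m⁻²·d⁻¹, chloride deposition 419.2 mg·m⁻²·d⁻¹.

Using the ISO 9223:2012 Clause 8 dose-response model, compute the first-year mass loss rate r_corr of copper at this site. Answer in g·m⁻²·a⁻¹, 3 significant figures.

copper: temperature factor f = +0.126·(-9.1) = -1.1466
  Pd branch = 0.0053·Pd^0.26·e^(0.059·RH+f) = 0.04676 μm/a
  Sd branch = 0.01025·Sd^0.27·e^(0.036·RH+0.049·T) = 0.3821 μm/a
  sum: 0.04676 + 0.3821 → r_corr = 0.4289 μm/a
Convert to mass loss: 0.4289 μm/a × 8.96 g/cm³ = 3.843 g·m⁻²·a⁻¹

r_corr = 3.84 g·m⁻²·a⁻¹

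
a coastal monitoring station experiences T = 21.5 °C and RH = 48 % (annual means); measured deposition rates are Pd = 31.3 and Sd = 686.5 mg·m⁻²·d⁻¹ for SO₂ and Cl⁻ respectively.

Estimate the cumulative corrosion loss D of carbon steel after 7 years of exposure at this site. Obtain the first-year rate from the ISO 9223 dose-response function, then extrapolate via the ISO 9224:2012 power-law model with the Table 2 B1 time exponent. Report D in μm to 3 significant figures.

D(7) = 228 μm

carbon steel: temperature factor f = -0.054·(11.5) = -0.6210
  SO₂ term: 1.77·31.3^0.52·exp(0.02·48-0.6210) = 14.89
  Cl⁻ term: 0.102·686.5^0.62·exp(0.033·48+0.04·21.5) = 67.41
  sum: 14.89 + 67.41 → r_corr = 82.3 μm/a
ISO 9224: D(t) = r_corr · t^b with b = 0.523 (carbon steel, B1)
  D(7) = 82.3 × 7^0.523 = 82.3 × 2.767 = 227.7 μm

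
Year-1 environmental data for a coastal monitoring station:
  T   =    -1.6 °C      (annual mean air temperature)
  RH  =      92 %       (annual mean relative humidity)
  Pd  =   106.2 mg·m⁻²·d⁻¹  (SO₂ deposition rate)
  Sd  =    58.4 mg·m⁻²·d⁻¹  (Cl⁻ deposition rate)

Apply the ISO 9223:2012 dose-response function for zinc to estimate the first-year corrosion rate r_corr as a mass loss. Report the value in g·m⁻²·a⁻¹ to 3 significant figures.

zinc: temperature factor f = +0.038·(-11.6) = -0.4408
  sulphur-dioxide contribution → 4.452 μm/a
  chloride contribution → 0.3239 μm/a
  total first-year rate 4.776 μm/a
Convert to mass loss: 4.776 μm/a × 7.14 g/cm³ = 34.1 g·m⁻²·a⁻¹

r_corr = 34.1 g·m⁻²·a⁻¹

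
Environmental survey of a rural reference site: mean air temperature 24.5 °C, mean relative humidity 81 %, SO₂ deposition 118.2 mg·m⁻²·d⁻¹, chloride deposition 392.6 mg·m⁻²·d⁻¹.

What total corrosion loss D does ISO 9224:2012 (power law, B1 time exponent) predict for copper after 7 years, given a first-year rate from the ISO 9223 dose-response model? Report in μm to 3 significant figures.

D(7) = 14.1 μm

copper: f(T) = -0.080·(T−10) [T>10 °C] = -1.1600
  Pd branch = 0.0053·Pd^0.26·e^(0.059·RH+f) = 0.6837 μm/a
  Sd branch = 0.01025·Sd^0.27·e^(0.036·RH+0.049·T) = 3.154 μm/a
  sum: 0.6837 + 3.154 → r_corr = 3.838 μm/a
Power-law: D(7) = r_corr · 7^0.667
  D(7) = 3.838 × 7^0.667 = 3.838 × 3.662 = 14.05 μm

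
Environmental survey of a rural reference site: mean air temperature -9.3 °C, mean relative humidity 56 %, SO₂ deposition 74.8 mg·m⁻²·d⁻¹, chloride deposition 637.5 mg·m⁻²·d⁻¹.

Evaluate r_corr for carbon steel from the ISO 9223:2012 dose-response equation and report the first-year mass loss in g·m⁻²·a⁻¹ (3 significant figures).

carbon steel: T≤10 °C ⇒ hinge +0.150·(-9.3−10) = -2.8950
  SO₂ term: 1.77·74.8^0.52·exp(0.02·56-2.8950) = 2.828
  Sd branch = 0.102·Sd^0.62·e^(0.033·RH+0.04·T) = 24.46 μm/a
  sum: 2.828 + 24.46 → r_corr = 27.28 μm/a
Convert to mass loss: 27.28 μm/a × 7.85 g/cm³ = 214.2 g·m⁻²·a⁻¹

r_corr = 214 g·m⁻²·a⁻¹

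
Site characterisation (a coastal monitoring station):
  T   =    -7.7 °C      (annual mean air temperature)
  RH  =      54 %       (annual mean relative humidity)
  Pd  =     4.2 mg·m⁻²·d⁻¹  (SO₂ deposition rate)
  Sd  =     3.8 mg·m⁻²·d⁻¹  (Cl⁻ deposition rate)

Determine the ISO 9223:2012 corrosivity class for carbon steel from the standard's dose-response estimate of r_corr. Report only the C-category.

C2

carbon steel: f(T) = +0.150·(T−10) [T≤10 °C] = -2.6550
  SO₂ term: 1.77·4.2^0.52·exp(0.02·54-2.6550) = 0.7728
  Cl⁻ term: 0.102·3.8^0.62·exp(0.033·54+0.04·-7.7) = 1.019
  sum: 0.7728 + 1.019 → r_corr = 1.792 μm/a
1.79 μm/a falls in (1.3, 25] for carbon steel → category C2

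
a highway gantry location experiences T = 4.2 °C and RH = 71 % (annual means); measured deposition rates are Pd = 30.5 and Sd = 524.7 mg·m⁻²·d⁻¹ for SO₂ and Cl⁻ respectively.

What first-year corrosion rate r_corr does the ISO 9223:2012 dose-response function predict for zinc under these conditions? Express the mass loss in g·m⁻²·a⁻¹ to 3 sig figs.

zinc: f(T) = +0.038·(T−10) [T≤10 °C] = -0.2204
  Pd branch = 0.0129·Pd^0.44·e^(0.046·RH+f) = 1.22 μm/a
  Sd branch = 0.0175·Sd^0.57·e^(0.008·RH+0.085·T) = 1.567 μm/a
  r_corr = 1.22 + 1.567 = 2.787 μm/a
Convert to mass loss: 2.787 μm/a × 7.14 g/cm³ = 19.9 g·m⁻²·a⁻¹

r_corr = 19.9 g·m⁻²·a⁻¹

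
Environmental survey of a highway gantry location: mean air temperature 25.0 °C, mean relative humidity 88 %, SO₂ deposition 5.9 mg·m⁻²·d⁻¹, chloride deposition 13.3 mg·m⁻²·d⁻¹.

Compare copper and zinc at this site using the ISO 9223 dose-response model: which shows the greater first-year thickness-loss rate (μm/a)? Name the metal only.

copper

copper: temperature factor f = -0.080·(15.0) = -1.2000
  SO₂ term: 0.0053·5.9^0.26·exp(0.059·88-1.2000) = 0.4554
  Cl⁻ term: 0.01025·13.3^0.27·exp(0.036·88+0.049·25.0) = 1.667
  sum: 0.4554 + 1.667 → r_corr = 2.123 μm/a
zinc: temperature factor f = -0.071·(15.0) = -1.0650
  Pd branch = 0.0129·Pd^0.44·e^(0.046·RH+f) = 0.5562 μm/a
  Cl⁻ term: 0.0175·13.3^0.57·exp(0.008·88+0.085·25.0) = 1.295
  sum: 0.5562 + 1.295 → r_corr = 1.851 μm/a
Ordering by μm/a: copper (2.12) > zinc (1.85)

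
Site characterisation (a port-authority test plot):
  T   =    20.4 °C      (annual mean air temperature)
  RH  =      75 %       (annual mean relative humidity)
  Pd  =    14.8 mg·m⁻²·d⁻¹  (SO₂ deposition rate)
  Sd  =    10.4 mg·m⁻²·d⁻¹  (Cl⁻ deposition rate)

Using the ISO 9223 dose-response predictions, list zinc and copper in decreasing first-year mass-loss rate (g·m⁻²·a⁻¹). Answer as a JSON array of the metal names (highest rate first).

["copper", "zinc"]

zinc: T>10 °C ⇒ hinge -0.071·(20.4−10) = -0.7384
  Pd branch = 0.0129·Pd^0.44·e^(0.046·RH+f) = 0.6355 μm/a
  Sd branch = 0.0175·Sd^0.57·e^(0.008·RH+0.085·T) = 0.6861 μm/a
  sum: 0.6355 + 0.6861 → r_corr = 1.322 μm/a
  mass loss = 1.322 μm/a × 7.14 g/cm³ = 9.436 g·m⁻²·a⁻¹
copper: temperature factor f = -0.080·(10.4) = -0.8320
  Pd branch = 0.0053·Pd^0.26·e^(0.059·RH+f) = 0.3881 μm/a
  Sd branch = 0.01025·Sd^0.27·e^(0.036·RH+0.049·T) = 0.7799 μm/a
  sum: 0.3881 + 0.7799 → r_corr = 1.168 μm/a
  mass loss = 1.168 μm/a × 8.96 g/cm³ = 10.47 g·m⁻²·a⁻¹
Ordering by g·m⁻²·a⁻¹: copper (10.5) > zinc (9.44)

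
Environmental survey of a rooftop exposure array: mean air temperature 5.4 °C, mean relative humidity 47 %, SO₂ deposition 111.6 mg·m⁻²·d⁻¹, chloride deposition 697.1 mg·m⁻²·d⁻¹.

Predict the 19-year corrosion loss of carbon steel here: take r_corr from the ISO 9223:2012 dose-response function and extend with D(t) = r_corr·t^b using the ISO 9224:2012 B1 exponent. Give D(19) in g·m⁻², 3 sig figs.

D(19) = 2.23e+03 g·m⁻²

carbon steel: T≤10 °C ⇒ hinge +0.150·(5.4−10) = -0.6900
  Pd branch = 1.77·Pd^0.52·e^(0.02·RH+f) = 26.38 μm/a
  Cl⁻ term: 0.102·697.1^0.62·exp(0.033·47+0.04·5.4) = 34.58
  sum: 26.38 + 34.58 → r_corr = 60.96 μm/a
Long-term exponent b (ISO 9224 Table 2, B1) = 0.523
  D(19) = 60.96 × 19^0.523 = 60.96 × 4.664 = 284.4 μm
  Mass loss = 284.4 μm × 7.85 g/cm³ = 2232 g·m⁻²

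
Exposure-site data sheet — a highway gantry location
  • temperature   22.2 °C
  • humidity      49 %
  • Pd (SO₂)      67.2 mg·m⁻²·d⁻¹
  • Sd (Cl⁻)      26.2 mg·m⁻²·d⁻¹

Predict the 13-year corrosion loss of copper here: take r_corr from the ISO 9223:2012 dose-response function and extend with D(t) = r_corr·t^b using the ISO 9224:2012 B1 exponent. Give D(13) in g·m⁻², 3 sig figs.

copper: f(T) = -0.080·(T−10) [T>10 °C] = -0.9760
  SO₂ term: 0.0053·67.2^0.26·exp(0.059·49-0.9760) = 0.1074
  Cl⁻ term: 0.01025·26.2^0.27·exp(0.036·49+0.049·22.2) = 0.4287
  r_corr = 0.1074 + 0.4287 = 0.5361 μm/a
Long-term exponent b (ISO 9224 Table 2, B1) = 0.667
  D(13) = 0.5361 × 13^0.667 = 0.5361 × 5.534 = 2.967 μm
  Mass loss = 2.967 μm × 8.96 g/cm³ = 26.58 g·m⁻²

D(13) = 26.6 g·m⁻²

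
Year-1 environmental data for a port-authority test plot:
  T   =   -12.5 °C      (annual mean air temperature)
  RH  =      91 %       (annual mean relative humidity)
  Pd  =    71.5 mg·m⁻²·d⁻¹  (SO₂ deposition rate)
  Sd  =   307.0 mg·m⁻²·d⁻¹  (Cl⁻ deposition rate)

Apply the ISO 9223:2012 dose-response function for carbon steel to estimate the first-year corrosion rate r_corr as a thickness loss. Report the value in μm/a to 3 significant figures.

carbon steel: T≤10 °C ⇒ hinge +0.150·(-12.5−10) = -3.3750
  Pd branch = 1.77·Pd^0.52·e^(0.02·RH+f) = 3.443 μm/a
  Cl⁻ term: 0.102·307.0^0.62·exp(0.033·91+0.04·-12.5) = 43.42
  sum: 3.443 + 43.42 → r_corr = 46.86 μm/a

r_corr = 46.9 μm/a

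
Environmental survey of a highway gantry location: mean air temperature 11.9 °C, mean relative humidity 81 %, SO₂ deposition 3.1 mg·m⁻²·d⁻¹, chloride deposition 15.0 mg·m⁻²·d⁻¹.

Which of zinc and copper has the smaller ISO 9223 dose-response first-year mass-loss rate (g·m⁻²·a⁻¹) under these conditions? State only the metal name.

zinc

zinc: T>10 °C ⇒ hinge -0.071·(11.9−10) = -0.1349
  Pd branch = 0.0129·Pd^0.44·e^(0.046·RH+f) = 0.7698 μm/a
  Sd branch = 0.0175·Sd^0.57·e^(0.008·RH+0.085·T) = 0.4306 μm/a
  r_corr = 0.7698 + 0.4306 = 1.2 μm/a
  mass loss = 1.2 μm/a × 7.14 g/cm³ = 8.571 g·m⁻²·a⁻¹
copper: T>10 °C ⇒ hinge -0.080·(11.9−10) = -0.1520
  SO₂ term: 0.0053·3.1^0.26·exp(0.059·81-0.1520) = 0.727
  Sd branch = 0.01025·Sd^0.27·e^(0.036·RH+0.049·T) = 0.7045 μm/a
  sum: 0.727 + 0.7045 → r_corr = 1.432 μm/a
  mass loss = 1.432 μm/a × 8.96 g/cm³ = 12.83 g·m⁻²·a⁻¹
Ordering by g·m⁻²·a⁻¹: copper (12.8) > zinc (8.57)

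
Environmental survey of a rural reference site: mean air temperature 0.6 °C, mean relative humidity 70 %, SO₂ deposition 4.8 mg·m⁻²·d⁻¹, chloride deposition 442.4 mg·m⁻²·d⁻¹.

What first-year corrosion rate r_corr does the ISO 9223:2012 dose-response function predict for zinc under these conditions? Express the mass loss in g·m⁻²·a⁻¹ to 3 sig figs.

zinc: T≤10 °C ⇒ hinge +0.038·(0.6−10) = -0.3572
  SO₂ term: 0.0129·4.8^0.44·exp(0.046·70-0.3572) = 0.4504
  Sd branch = 0.0175·Sd^0.57·e^(0.008·RH+0.085·T) = 1.039 μm/a
  sum: 0.4504 + 1.039 → r_corr = 1.489 μm/a
Convert to mass loss: 1.489 μm/a × 7.14 g/cm³ = 10.63 g·m⁻²·a⁻¹

r_corr = 10.6 g·m⁻²·a⁻¹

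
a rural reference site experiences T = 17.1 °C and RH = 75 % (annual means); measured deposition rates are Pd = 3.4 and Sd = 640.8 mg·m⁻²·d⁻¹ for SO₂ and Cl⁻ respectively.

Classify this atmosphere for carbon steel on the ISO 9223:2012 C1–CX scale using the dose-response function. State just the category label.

C5

carbon steel: temperature factor f = -0.054·(7.1) = -0.3834
  SO₂ term: 1.77·3.4^0.52·exp(0.02·75-0.3834) = 10.22
  Cl⁻ term: 0.102·640.8^0.62·exp(0.033·75+0.04·17.1) = 132
  r_corr = 10.22 + 132 = 142.3 μm/a
Category bounds: 80…200 μm/a bracket r_corr ⇒ C5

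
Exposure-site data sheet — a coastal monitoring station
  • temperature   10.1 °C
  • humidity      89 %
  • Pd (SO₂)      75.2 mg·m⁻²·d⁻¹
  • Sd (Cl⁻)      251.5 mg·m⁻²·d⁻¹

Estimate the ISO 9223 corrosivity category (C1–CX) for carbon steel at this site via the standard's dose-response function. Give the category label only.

carbon steel: f(T) = -0.054·(T−10) [T>10 °C] = -0.0054
  SO₂ term: 1.77·75.2^0.52·exp(0.02·89-0.0054) = 98.7
  Sd branch = 0.102·Sd^0.62·e^(0.033·RH+0.04·T) = 88.7 μm/a
  sum: 98.7 + 88.7 → r_corr = 187.4 μm/a
Category bounds: 80…200 μm/a bracket r_corr ⇒ C5

C5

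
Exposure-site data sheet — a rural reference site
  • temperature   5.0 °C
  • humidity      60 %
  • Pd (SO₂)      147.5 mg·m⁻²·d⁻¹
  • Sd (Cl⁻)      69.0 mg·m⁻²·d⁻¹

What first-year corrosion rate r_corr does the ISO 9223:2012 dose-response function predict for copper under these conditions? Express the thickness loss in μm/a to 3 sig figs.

copper: T≤10 °C ⇒ hinge +0.126·(5.0−10) = -0.6300
  sulphur-dioxide contribution → 0.3564 μm/a
  chloride contribution → 0.3562 μm/a
  ⇒ r_corr(copper) = 0.7126 μm/a

r_corr = 0.713 μm/a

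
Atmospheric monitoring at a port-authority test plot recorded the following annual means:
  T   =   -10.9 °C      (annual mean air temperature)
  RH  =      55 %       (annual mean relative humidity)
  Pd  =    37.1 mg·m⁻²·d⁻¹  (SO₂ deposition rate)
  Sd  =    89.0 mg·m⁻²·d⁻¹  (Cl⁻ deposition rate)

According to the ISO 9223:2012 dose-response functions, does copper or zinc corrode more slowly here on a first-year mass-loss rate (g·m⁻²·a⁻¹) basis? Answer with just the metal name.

copper: T≤10 °C ⇒ hinge +0.126·(-10.9−10) = -2.6334
  Pd branch = 0.0053·Pd^0.26·e^(0.059·RH+f) = 0.025 μm/a
  Sd branch = 0.01025·Sd^0.27·e^(0.036·RH+0.049·T) = 0.1462 μm/a
  sum: 0.025 + 0.1462 → r_corr = 0.1712 μm/a
  mass loss = 0.1712 μm/a × 8.96 g/cm³ = 1.534 g·m⁻²·a⁻¹
zinc: f(T) = +0.038·(T−10) [T≤10 °C] = -0.7942
  Pd branch = 0.0129·Pd^0.44·e^(0.046·RH+f) = 0.3589 μm/a
  Sd branch = 0.0175·Sd^0.57·e^(0.008·RH+0.085·T) = 0.139 μm/a
  sum: 0.3589 + 0.139 → r_corr = 0.4979 μm/a
  mass loss = 0.4979 μm/a × 7.14 g/cm³ = 3.555 g·m⁻²·a⁻¹
Ordering by g·m⁻²·a⁻¹: zinc (3.55) > copper (1.53)

copper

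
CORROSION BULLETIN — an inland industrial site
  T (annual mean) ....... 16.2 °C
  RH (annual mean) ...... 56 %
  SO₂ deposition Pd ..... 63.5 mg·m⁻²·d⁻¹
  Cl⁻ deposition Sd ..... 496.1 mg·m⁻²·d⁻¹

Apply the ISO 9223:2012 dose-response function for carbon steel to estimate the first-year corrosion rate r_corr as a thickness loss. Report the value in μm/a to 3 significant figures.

r_corr = 91.7 μm/a

carbon steel: T>10 °C ⇒ hinge -0.054·(16.2−10) = -0.3348
  SO₂ term: 1.77·63.5^0.52·exp(0.02·56-0.3348) = 33.61
  Cl⁻ term: 0.102·496.1^0.62·exp(0.033·56+0.04·16.2) = 58.06
  sum: 33.61 + 58.06 → r_corr = 91.66 μm/a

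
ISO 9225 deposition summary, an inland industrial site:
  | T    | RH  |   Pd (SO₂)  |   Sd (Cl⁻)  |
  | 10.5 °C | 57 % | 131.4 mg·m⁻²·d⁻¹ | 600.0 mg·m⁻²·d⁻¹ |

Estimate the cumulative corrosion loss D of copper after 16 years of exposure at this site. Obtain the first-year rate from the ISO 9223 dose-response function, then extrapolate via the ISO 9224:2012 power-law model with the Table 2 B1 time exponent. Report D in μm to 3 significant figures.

copper: T>10 °C ⇒ hinge -0.080·(10.5−10) = -0.0400
  SO₂ term: 0.0053·131.4^0.26·exp(0.059·57-0.0400) = 0.5227
  Sd branch = 0.01025·Sd^0.27·e^(0.036·RH+0.049·T) = 0.7507 μm/a
  sum: 0.5227 + 0.7507 → r_corr = 1.273 μm/a
Long-term exponent b (ISO 9224 Table 2, B1) = 0.667
  D(16) = 1.273 × 16^0.667 = 1.273 × 6.355 = 8.093 μm

D(16) = 8.09 μm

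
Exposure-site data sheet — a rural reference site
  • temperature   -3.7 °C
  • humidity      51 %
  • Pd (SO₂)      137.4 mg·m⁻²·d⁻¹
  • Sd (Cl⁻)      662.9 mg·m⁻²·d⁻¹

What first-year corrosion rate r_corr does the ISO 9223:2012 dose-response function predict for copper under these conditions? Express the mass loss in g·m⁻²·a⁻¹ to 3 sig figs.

copper: f(T) = +0.126·(T−10) [T≤10 °C] = -1.7262
  Pd branch = 0.0053·Pd^0.26·e^(0.059·RH+f) = 0.06875 μm/a
  Cl⁻ term: 0.01025·662.9^0.27·exp(0.036·51+0.049·-3.7) = 0.3098
  r_corr = 0.06875 + 0.3098 = 0.3786 μm/a
Convert to mass loss: 0.3786 μm/a × 8.96 g/cm³ = 3.392 g·m⁻²·a⁻¹

r_corr = 3.39 g·m⁻²·a⁻¹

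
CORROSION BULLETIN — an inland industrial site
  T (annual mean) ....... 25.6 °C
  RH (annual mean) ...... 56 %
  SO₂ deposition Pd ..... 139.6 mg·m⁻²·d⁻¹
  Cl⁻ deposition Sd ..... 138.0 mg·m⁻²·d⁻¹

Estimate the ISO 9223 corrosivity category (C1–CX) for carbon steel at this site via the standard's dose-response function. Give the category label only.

C4

carbon steel: T>10 °C ⇒ hinge -0.054·(25.6−10) = -0.8424
  sulphur-dioxide contribution → 30.47 μm/a
  chloride contribution → 38.25 μm/a
  total first-year rate 68.72 μm/a
Category bounds: 50…80 μm/a bracket r_corr ⇒ C4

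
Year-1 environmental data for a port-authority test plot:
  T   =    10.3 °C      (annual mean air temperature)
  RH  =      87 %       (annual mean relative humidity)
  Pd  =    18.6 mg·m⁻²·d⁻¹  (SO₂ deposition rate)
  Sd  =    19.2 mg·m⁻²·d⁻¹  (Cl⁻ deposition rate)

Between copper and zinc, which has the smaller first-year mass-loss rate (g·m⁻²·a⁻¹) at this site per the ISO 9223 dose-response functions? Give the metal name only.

copper: f(T) = -0.080·(T−10) [T>10 °C] = -0.0240
  SO₂ term: 0.0053·18.6^0.26·exp(0.059·87-0.0240) = 1.876
  Sd branch = 0.01025·Sd^0.27·e^(0.036·RH+0.049·T) = 0.8642 μm/a
  sum: 1.876 + 0.8642 → r_corr = 2.74 μm/a
  mass loss = 2.74 μm/a × 8.96 g/cm³ = 24.55 g·m⁻²·a⁻¹
zinc: T>10 °C ⇒ hinge -0.071·(10.3−10) = -0.0213
  Pd branch = 0.0129·Pd^0.44·e^(0.046·RH+f) = 2.5 μm/a
  Cl⁻ term: 0.0175·19.2^0.57·exp(0.008·87+0.085·10.3) = 0.454
  r_corr = 2.5 + 0.454 = 2.954 μm/a
  mass loss = 2.954 μm/a × 7.14 g/cm³ = 21.09 g·m⁻²·a⁻¹
Ordering by g·m⁻²·a⁻¹: copper (24.5) > zinc (21.1)

zinc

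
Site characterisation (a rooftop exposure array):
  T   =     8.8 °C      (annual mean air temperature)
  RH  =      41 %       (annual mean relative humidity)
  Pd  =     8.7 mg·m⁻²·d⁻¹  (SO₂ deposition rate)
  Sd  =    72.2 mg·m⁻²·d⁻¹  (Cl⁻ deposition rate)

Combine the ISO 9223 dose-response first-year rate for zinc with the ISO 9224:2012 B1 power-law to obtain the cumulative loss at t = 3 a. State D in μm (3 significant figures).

zinc: temperature factor f = +0.038·(-1.2) = -0.0456
  sulphur-dioxide contribution → 0.2105 μm/a
  chloride contribution → 0.5884 μm/a
  ⇒ r_corr(zinc) = 0.7989 μm/a
Power-law: D(3) = r_corr · 3^0.813
  D(3) = 0.7989 × 3^0.813 = 0.7989 × 2.443 = 1.952 μm

D(3) = 1.95 μm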